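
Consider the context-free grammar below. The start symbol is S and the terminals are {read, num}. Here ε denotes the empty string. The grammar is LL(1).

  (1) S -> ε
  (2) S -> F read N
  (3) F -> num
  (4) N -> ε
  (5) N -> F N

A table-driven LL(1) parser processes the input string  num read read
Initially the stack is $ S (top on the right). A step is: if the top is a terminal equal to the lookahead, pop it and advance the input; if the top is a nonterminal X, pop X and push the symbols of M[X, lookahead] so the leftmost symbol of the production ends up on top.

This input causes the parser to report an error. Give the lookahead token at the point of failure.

read

     Stack         Input            Action
  1  $ S           num read read $  expand S -> F read N
  2  $ N read F    num read read $  expand F -> num
  3  $ N read num  num read read $  match num
  4  $ N read      read read $      match read
  5  $ N           read $           error: M[N, read] is empty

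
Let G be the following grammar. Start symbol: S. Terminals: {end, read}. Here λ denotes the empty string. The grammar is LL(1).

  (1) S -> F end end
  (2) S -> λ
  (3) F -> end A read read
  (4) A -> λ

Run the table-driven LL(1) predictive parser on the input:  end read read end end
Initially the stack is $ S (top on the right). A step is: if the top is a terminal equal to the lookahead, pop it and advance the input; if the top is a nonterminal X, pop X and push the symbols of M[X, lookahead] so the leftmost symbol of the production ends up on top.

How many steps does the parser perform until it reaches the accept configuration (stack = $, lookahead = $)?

8

     Stack                      Input                    Action
  1  $ S                        end read read end end $  expand S -> F end end
  2  $ end end F                end read read end end $  expand F -> end A read read
  3  $ end end read read A end  end read read end end $  match end
  4  $ end end read read A      read read end end $      expand A -> λ
  5  $ end end read read        read read end end $      match read
  6  $ end end read             read end end $           match read
  7  $ end end                  end end $                match end
  8  $ end                      end $                    match end
Accept reached after 8 steps.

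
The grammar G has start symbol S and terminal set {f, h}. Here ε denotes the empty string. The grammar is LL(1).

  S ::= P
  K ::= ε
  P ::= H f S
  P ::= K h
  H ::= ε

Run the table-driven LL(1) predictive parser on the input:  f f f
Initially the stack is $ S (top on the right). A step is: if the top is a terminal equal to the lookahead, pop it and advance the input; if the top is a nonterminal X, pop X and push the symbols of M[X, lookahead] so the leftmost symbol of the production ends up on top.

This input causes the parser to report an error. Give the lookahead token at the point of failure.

      Stack    Input    Action
   1  $ S      f f f $  expand S ::= P
   2  $ P      f f f $  expand P ::= H f S
   3  $ S f H  f f f $  expand H ::= ε
   4  $ S f    f f f $  match f
   5  $ S      f f $    expand S ::= P
   6  $ P      f f $    expand P ::= H f S
   7  $ S f H  f f $    expand H ::= ε
   8  $ S f    f f $    match f
   9  $ S      f $      expand S ::= P
  10  $ P      f $      expand P ::= H f S
  11  $ S f H  f $      expand H ::= ε
  12  $ S f    f $      match f
  13  $ S      $        error: M[S, $] is empty

$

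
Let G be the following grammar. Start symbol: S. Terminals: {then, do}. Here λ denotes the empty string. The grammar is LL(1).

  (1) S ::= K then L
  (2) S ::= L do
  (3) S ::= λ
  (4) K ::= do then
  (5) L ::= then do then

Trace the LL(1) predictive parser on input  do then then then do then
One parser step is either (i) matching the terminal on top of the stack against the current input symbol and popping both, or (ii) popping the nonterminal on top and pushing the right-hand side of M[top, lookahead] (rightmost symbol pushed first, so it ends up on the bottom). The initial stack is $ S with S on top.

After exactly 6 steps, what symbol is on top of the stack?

step 1: stack=$ S  input=do then then then do then $  — expand S ::= K then L
step 2: stack=$ L then K  input=do then then then do then $  — expand K ::= do then
step 3: stack=$ L then then do  input=do then then then do then $  — match do
step 4: stack=$ L then then  input=then then then do then $  — match then
step 5: stack=$ L then  input=then then do then $  — match then
step 6: stack=$ L  input=then do then $  — expand L ::= then do then
Stack after step 6: $ then do then (top = then).

then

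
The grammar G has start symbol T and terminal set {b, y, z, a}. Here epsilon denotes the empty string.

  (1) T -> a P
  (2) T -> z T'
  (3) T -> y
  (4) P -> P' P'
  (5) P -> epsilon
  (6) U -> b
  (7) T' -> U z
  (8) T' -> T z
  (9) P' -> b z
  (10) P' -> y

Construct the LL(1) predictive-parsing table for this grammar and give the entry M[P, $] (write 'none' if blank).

FIRST(T): from T->a P we get {a}; from T->z T' we get {z}; from T->y we get {y}. So FIRST(T) = {a, y, z}.
FIRST(U): from U->b we get {b}. So FIRST(U) = {b}.
FIRST(P'): from P'->b z we get {b}; from P'->y we get {y}. So FIRST(P') = {b, y}.
FIRST(P): from P->P' P' we get {b, y}; from P->epsilon we get {epsilon}. So FIRST(P) = {epsilon, b, y}.
FIRST(T'): from T'->U z we get {b}; from T'->T z we get {a, y, z}. So FIRST(T') = {a, b, y, z}.
FOLLOW(T) includes $ since T is the start symbol.
FOLLOW(T): in T'->T z, T is followed by z with FIRST {z}. Thus FOLLOW(T) = {$, z}.
FOLLOW(P): in T->a P, the suffix after P is empty, so FOLLOW(P) ⊇ FOLLOW(T) = {$, z}. Thus FOLLOW(P) = {$, z}.
For P -> P' P': FIRST(P' P') = {b, y}, so it goes in M[P, t] for t ∈ {b, y}.
For P -> epsilon: FIRST(epsilon) = {epsilon}, so it goes in M[P, t] for t ∈ {}; since epsilon ∈ FIRST, also for every t ∈ FOLLOW(P) = {$, z}.

P -> epsilon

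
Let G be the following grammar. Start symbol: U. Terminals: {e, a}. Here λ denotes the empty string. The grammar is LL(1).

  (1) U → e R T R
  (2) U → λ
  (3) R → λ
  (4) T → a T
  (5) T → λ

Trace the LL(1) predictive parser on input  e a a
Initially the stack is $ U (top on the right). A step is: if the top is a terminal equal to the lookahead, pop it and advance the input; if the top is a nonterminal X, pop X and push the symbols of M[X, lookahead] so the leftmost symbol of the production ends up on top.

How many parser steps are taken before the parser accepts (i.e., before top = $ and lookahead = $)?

9

step 1: stack=$ U  input=e a a $  — expand U → e R T R
step 2: stack=$ R T R e  input=e a a $  — match e
step 3: stack=$ R T R  input=a a $  — expand R → λ
step 4: stack=$ R T  input=a a $  — expand T → a T
step 5: stack=$ R T a  input=a a $  — match a
step 6: stack=$ R T  input=a $  — expand T → a T
step 7: stack=$ R T a  input=a $  — match a
step 8: stack=$ R T  input=$  — expand T → λ
step 9: stack=$ R  input=$  — expand R → λ
Accept reached after 9 steps.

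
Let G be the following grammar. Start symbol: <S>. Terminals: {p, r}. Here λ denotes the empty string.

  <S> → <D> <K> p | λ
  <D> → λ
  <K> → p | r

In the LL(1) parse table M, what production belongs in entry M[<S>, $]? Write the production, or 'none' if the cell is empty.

<S> → λ

FIRST(<D>): from <D>→λ we get {λ}. So FIRST(<D>) = {λ}.
FIRST(<K>): from <K>→p we get {p}; from <K>→r we get {r}. So FIRST(<K>) = {p, r}.
FIRST(<S>): from <S>→<D> <K> p we get {p, r}; from <S>→λ we get {λ}. So FIRST(<S>) = {λ, p, r}.
FOLLOW(<S>) includes $ since <S> is the start symbol.
FOLLOW(<S>): <S> appears on no right-hand side. Thus FOLLOW(<S>) = {$}.
For <S> → <D> <K> p: FIRST(<D> <K> p) = {p, r}, so it goes in M[<S>, t] for t ∈ {p, r}.
For <S> → λ: FIRST(λ) = {λ}, so it goes in M[<S>, t] for t ∈ {}; since λ ∈ FIRST, also for every t ∈ FOLLOW(<S>) = {$}.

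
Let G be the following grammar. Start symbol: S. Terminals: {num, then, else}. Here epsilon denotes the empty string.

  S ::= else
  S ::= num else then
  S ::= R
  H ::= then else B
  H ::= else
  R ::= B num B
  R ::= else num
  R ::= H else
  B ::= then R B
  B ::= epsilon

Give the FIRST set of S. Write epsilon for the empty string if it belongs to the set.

{else, num, then}

FIRST(H): from H::=then else B we get {then}; from H::=else we get {else}. So FIRST(H) = {else, then}.
FIRST(B): from B::=then R B we get {then}; from B::=epsilon we get {epsilon}. So FIRST(B) = {epsilon, then}.
FIRST(R): from R::=B num B we get {num, then}; from R::=else num we get {else}; from R::=H else we get {else, then}. So FIRST(R) = {else, num, then}.
FIRST(S): from S::=else we get {else}; from S::=num else then we get {num}; from S::=R we get {else, num, then}. So FIRST(S) = {else, num, then}.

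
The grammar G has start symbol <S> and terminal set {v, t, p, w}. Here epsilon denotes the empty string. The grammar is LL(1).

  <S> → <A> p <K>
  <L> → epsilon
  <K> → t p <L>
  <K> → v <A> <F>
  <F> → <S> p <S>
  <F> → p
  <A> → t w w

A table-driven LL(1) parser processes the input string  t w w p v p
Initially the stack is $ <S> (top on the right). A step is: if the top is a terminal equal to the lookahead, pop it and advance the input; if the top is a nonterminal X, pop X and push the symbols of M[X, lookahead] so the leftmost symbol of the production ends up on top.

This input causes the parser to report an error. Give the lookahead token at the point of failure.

     Stack          Input          Action
  1  $ <S>          t w w p v p $  expand <S> → <A> p <K>
  2  $ <K> p <A>    t w w p v p $  expand <A> → t w w
  3  $ <K> p w w t  t w w p v p $  match t
  4  $ <K> p w w    w w p v p $    match w
  5  $ <K> p w      w p v p $      match w
  6  $ <K> p        p v p $        match p
  7  $ <K>          v p $          expand <K> → v <A> <F>
  8  $ <F> <A> v    v p $          match v
  9  $ <F> <A>      p $            error: M[<A>, p] is empty

p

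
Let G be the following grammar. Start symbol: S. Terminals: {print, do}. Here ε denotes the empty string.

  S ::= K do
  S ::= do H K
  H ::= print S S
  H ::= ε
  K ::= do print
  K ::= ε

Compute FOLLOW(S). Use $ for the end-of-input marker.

FIRST(H) = {ε, print}
FIRST(K) = {ε, do}
FIRST(S) = {do}  (via K do)
FOLLOW(S) includes $ since S is the start symbol.
FOLLOW(S): in H::=print S S (occurrence 1), S is followed by S with FIRST {do}; in H::=print S S (occurrence 2), the suffix after S is empty, so FOLLOW(S) ⊇ FOLLOW(H) = {$, do}. Thus FOLLOW(S) = {$, do}.
FOLLOW(H): in S::=do H K, H is followed by K with FIRST {ε, do}; in S::=do H K, the suffix after H is nullable, so FOLLOW(H) ⊇ FOLLOW(S) = {$, do}. Thus FOLLOW(H) = {$, do}.
FOLLOW(K): in S::=K do, K is followed by do with FIRST {do}; in S::=do H K, the suffix after K is empty, so FOLLOW(K) ⊇ FOLLOW(S) = {$, do}. Thus FOLLOW(K) = {$, do}.

{$, do}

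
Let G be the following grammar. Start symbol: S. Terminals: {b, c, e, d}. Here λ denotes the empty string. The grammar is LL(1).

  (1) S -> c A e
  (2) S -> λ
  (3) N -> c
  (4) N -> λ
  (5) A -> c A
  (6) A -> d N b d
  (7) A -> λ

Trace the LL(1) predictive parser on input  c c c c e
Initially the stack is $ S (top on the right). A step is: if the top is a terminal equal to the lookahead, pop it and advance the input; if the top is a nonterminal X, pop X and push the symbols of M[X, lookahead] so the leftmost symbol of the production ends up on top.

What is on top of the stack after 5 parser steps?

c

     Stack    Input        Action
  1  $ S      c c c c e $  expand S -> c A e
  2  $ e A c  c c c c e $  match c
  3  $ e A    c c c e $    expand A -> c A
  4  $ e A c  c c c e $    match c
  5  $ e A    c c e $      expand A -> c A
Stack after step 5: $ e A c (top = c).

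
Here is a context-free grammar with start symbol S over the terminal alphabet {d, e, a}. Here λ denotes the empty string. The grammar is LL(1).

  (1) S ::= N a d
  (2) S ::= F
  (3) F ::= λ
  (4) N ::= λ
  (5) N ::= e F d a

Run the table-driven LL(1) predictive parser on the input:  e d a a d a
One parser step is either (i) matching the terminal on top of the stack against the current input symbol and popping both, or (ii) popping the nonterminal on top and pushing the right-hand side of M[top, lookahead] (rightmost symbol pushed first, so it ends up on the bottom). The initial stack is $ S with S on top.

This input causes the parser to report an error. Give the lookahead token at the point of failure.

a

     Stack          Input          Action
  1  $ S            e d a a d a $  expand S ::= N a d
  2  $ d a N        e d a a d a $  expand N ::= e F d a
  3  $ d a a d F e  e d a a d a $  match e
  4  $ d a a d F    d a a d a $    expand F ::= λ
  5  $ d a a d      d a a d a $    match d
  6  $ d a a        a a d a $      match a
  7  $ d a          a d a $        match a
  8  $ d            d a $          match d
  9  $              a $            error: stack empty but input remains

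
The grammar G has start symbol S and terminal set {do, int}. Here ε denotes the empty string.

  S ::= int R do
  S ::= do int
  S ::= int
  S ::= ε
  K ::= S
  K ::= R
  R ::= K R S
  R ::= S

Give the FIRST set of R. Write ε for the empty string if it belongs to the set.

FIRST(S) = {ε, do, int}
FIRST(K) = {ε, do, int}  (via S, R)
FIRST(R) = {ε, do, int}  (via K R S, S)

{ε, do, int}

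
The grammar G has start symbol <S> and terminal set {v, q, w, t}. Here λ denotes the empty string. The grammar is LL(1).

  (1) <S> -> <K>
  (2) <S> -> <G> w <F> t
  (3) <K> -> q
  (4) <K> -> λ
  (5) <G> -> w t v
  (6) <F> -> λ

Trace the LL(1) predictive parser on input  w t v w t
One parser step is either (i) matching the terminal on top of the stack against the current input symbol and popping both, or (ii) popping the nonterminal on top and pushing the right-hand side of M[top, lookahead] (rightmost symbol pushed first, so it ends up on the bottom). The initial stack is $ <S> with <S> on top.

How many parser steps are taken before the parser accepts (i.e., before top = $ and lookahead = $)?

step 1: stack=$ <S>  input=w t v w t $  — expand <S> -> <G> w <F> t
step 2: stack=$ t <F> w <G>  input=w t v w t $  — expand <G> -> w t v
step 3: stack=$ t <F> w v t w  input=w t v w t $  — match w
step 4: stack=$ t <F> w v t  input=t v w t $  — match t
step 5: stack=$ t <F> w v  input=v w t $  — match v
step 6: stack=$ t <F> w  input=w t $  — match w
step 7: stack=$ t <F>  input=t $  — expand <F> -> λ
step 8: stack=$ t  input=t $  — match t
Accept reached after 8 steps.

8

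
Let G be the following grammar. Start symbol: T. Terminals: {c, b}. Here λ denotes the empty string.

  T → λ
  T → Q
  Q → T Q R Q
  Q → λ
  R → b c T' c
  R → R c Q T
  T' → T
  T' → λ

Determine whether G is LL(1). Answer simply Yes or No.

FIRST(T) = {λ, b}
FIRST(Q) = {λ, b}
FIRST(R) = {b}
FIRST(T') = {λ, b}
FOLLOW(T) = {$, b, c}
FOLLOW(Q) = {$, b, c}
FOLLOW(R) = {$, b, c}
FOLLOW(T') = {c}
Cell M[Q, b] receives both Q → T Q R Q and Q → λ — the grammar is not LL(1).

No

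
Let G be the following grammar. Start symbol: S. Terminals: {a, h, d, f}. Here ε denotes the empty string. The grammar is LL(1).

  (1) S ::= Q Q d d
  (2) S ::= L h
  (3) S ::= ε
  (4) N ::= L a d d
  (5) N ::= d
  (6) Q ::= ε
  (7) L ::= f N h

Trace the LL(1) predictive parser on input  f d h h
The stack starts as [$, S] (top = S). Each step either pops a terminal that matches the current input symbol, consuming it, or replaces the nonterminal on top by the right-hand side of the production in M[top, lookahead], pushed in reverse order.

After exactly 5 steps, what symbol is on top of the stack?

     Stack      Input      Action
  1  $ S        f d h h $  expand S ::= L h
  2  $ h L      f d h h $  expand L ::= f N h
  3  $ h h N f  f d h h $  match f
  4  $ h h N    d h h $    expand N ::= d
  5  $ h h d    d h h $    match d
Stack after step 5: $ h h (top = h).

h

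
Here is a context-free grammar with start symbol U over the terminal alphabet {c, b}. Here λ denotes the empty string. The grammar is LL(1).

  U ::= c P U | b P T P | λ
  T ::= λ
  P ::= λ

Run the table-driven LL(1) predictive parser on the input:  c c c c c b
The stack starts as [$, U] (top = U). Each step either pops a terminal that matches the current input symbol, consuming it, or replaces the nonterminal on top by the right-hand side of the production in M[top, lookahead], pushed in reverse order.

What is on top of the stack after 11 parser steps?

      Stack    Input          Action
   1  $ U      c c c c c b $  expand U ::= c P U
   2  $ U P c  c c c c c b $  match c
   3  $ U P    c c c c b $    expand P ::= λ
   4  $ U      c c c c b $    expand U ::= c P U
   5  $ U P c  c c c c b $    match c
   6  $ U P    c c c b $      expand P ::= λ
   7  $ U      c c c b $      expand U ::= c P U
   8  $ U P c  c c c b $      match c
   9  $ U P    c c b $        expand P ::= λ
  10  $ U      c c b $        expand U ::= c P U
  11  $ U P c  c c b $        match c
Stack after step 11: $ U P (top = P).

P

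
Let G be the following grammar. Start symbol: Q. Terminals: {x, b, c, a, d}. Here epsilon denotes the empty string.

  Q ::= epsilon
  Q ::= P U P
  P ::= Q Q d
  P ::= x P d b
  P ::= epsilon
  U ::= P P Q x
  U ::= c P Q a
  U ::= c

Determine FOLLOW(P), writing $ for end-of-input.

{$, a, c, d, x}

FIRST(Q) = {epsilon, c, d, x}  (via P U P)
FIRST(P) = {epsilon, c, d, x}  (via Q Q d)
FIRST(U) = {c, d, x}  (via P P Q x)
FOLLOW(Q) includes $ since Q is the start symbol.
FOLLOW(Q): in P::=Q Q d (occurrence 1), Q is followed by Q d with FIRST {c, d, x}; in P::=Q Q d (occurrence 2), Q is followed by d with FIRST {d}; in U::=P P Q x, Q is followed by x with FIRST {x}; in U::=c P Q a, Q is followed by a with FIRST {a}. Thus FOLLOW(Q) = {$, a, c, d, x}.
FOLLOW(P): in Q::=P U P (occurrence 1), P is followed by U P with FIRST {c, d, x}; in Q::=P U P (occurrence 2), the suffix after P is empty, so FOLLOW(P) ⊇ FOLLOW(Q) = {$, a, c, d, x}; in P::=x P d b, P is followed by d b with FIRST {d}; in U::=P P Q x (occurrence 1), P is followed by P Q x with FIRST {c, d, x}; in U::=P P Q x (occurrence 2), P is followed by Q x with FIRST {c, d, x}; in U::=c P Q a, P is followed by Q a with FIRST {a, c, d, x}. Thus FOLLOW(P) = {$, a, c, d, x}.
FOLLOW(U): in Q::=P U P, U is followed by P with FIRST {epsilon, c, d, x}; in Q::=P U P, the suffix after U is nullable, so FOLLOW(U) ⊇ FOLLOW(Q) = {$, a, c, d, x}. Thus FOLLOW(U) = {$, a, c, d, x}.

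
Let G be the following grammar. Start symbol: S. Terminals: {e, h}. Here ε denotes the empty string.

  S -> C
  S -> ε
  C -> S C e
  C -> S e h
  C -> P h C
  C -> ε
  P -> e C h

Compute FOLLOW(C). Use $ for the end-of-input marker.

FIRST(P): from P->e C h we get {e}. So FIRST(P) = {e}.
FIRST(S): from S->C we get {ε, e}; from S->ε we get {ε}. So FIRST(S) = {ε, e}.
FIRST(C): from C->S C e we get {e}; from C->S e h we get {e}; from C->P h C we get {e}; from C->ε we get {ε}. So FIRST(C) = {ε, e}.
FOLLOW(S) includes $ since S is the start symbol.
FOLLOW(S): in C->S C e, S is followed by C e with FIRST {e}; in C->S e h, S is followed by e h with FIRST {e}. Thus FOLLOW(S) = {$, e}.
FOLLOW(C): in S->C, the suffix after C is empty, so FOLLOW(C) ⊇ FOLLOW(S) = {$, e}; in C->S C e, C is followed by e with FIRST {e}; in C->P h C, the suffix after C is empty (adds nothing new); in P->e C h, C is followed by h with FIRST {h}. Thus FOLLOW(C) = {$, e, h}.
FOLLOW(P): in C->P h C, P is followed by h C with FIRST {h}. Thus FOLLOW(P) = {h}.

{$, e, h}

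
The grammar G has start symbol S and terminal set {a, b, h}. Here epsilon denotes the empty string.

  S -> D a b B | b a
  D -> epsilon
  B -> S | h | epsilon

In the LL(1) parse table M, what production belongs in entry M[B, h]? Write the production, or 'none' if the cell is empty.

FIRST(D) = {epsilon}
FIRST(S) = {a, b}  (via D a b B)
FIRST(B) = {epsilon, a, b, h}  (via S)
FOLLOW(S) includes $ since S is the start symbol.
FOLLOW(S): in B->S, the suffix after S is empty, so FOLLOW(S) ⊇ FOLLOW(B) = {$}. Thus FOLLOW(S) = {$}.
FOLLOW(B): in S->D a b B, the suffix after B is empty, so FOLLOW(B) ⊇ FOLLOW(S) = {$}. Thus FOLLOW(B) = {$}.
For B -> S: FIRST(S) = {a, b}, so it goes in M[B, t] for t ∈ {a, b}.
For B -> h: FIRST(h) = {h}, so it goes in M[B, t] for t ∈ {h}.
For B -> epsilon: FIRST(epsilon) = {epsilon}, so it goes in M[B, t] for t ∈ {}; since epsilon ∈ FIRST, also for every t ∈ FOLLOW(B) = {$}.

B -> h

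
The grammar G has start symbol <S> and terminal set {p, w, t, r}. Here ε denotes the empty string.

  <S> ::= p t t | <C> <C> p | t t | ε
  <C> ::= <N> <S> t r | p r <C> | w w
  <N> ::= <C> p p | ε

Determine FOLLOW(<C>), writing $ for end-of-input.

FIRST(<S>) = {ε, p, t, w}  (via <C> <C> p)
FIRST(<C>) = {p, t, w}  (via <N> <S> t r)
FIRST(<N>) = {ε, p, t, w}  (via <C> p p)
FOLLOW(<S>) includes $ since <S> is the start symbol.
FOLLOW(<S>): in <C>::=<N> <S> t r, <S> is followed by t r with FIRST {t}. Thus FOLLOW(<S>) = {$, t}.
FOLLOW(<C>): in <S>::=<C> <C> p (occurrence 1), <C> is followed by <C> p with FIRST {p, t, w}; in <S>::=<C> <C> p (occurrence 2), <C> is followed by p with FIRST {p}; in <C>::=p r <C>, the suffix after <C> is empty (adds nothing new); in <N>::=<C> p p, <C> is followed by p p with FIRST {p}. Thus FOLLOW(<C>) = {p, t, w}.
FOLLOW(<N>): in <C>::=<N> <S> t r, <N> is followed by <S> t r with FIRST {p, t, w}. Thus FOLLOW(<N>) = {p, t, w}.

{p, t, w}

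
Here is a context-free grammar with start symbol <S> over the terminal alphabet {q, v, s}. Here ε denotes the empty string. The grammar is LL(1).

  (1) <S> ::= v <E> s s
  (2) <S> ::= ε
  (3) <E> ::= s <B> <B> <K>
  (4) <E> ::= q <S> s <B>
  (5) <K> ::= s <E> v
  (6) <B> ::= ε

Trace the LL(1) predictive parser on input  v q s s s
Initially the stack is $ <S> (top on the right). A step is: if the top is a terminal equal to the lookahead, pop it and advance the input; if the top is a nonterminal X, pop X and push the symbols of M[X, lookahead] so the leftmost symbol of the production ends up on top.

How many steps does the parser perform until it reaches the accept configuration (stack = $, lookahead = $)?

9

step 1: stack=$ <S>  input=v q s s s $  — expand <S> ::= v <E> s s
step 2: stack=$ s s <E> v  input=v q s s s $  — match v
step 3: stack=$ s s <E>  input=q s s s $  — expand <E> ::= q <S> s <B>
step 4: stack=$ s s <B> s <S> q  input=q s s s $  — match q
step 5: stack=$ s s <B> s <S>  input=s s s $  — expand <S> ::= ε
step 6: stack=$ s s <B> s  input=s s s $  — match s
step 7: stack=$ s s <B>  input=s s $  — expand <B> ::= ε
step 8: stack=$ s s  input=s s $  — match s
step 9: stack=$ s  input=s $  — match s
Accept reached after 9 steps.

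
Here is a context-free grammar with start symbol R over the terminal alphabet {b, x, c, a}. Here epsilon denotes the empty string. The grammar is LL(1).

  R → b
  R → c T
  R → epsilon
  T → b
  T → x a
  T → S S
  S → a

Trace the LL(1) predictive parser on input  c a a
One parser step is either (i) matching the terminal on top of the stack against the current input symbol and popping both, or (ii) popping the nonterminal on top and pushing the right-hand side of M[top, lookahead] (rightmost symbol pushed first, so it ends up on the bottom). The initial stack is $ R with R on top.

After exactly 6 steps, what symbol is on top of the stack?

a

     Stack  Input    Action
  1  $ R    c a a $  expand R → c T
  2  $ T c  c a a $  match c
  3  $ T    a a $    expand T → S S
  4  $ S S  a a $    expand S → a
  5  $ S a  a a $    match a
  6  $ S    a $      expand S → a
Stack after step 6: $ a (top = a).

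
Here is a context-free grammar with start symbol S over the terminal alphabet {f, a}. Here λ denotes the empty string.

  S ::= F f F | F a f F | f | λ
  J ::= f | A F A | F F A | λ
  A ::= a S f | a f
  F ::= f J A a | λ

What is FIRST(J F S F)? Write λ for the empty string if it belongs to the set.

FIRST(A): from A::=a S f we get {a}; from A::=a f we get {a}. So FIRST(A) = {a}.
FIRST(F): from F::=f J A a we get {f}; from F::=λ we get {λ}. So FIRST(F) = {λ, f}.
FIRST(S): from S::=F f F we get {f}; from S::=F a f F we get {a, f}; from S::=f we get {f}; from S::=λ we get {λ}. So FIRST(S) = {λ, a, f}.
FIRST(J): from J::=f we get {f}; from J::=A F A we get {a}; from J::=F F A we get {a, f}; from J::=λ we get {λ}. So FIRST(J) = {λ, a, f}.
FIRST(J F S F): take FIRST of each symbol in turn, carrying on past any symbol whose FIRST contains λ; result {λ, a, f}.

{λ, a, f}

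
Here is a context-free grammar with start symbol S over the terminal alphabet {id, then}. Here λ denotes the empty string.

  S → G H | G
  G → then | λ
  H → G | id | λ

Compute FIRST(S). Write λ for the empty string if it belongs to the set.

{λ, id, then}

FIRST(G) = {λ, then}
FIRST(H) = {λ, id, then}  (via G)
FIRST(S) = {λ, id, then}  (via G H, G)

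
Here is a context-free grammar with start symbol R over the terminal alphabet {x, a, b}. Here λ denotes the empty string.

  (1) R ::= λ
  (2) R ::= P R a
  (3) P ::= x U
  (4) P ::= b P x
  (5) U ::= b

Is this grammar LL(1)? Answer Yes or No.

Yes

FIRST(R) = {λ, b, x}
FIRST(P) = {b, x}
FIRST(U) = {b}
FOLLOW(R) = {$, a}
FOLLOW(P) = {a, b, x}
FOLLOW(U) = {a, b, x}
Each cell of M receives at most one production.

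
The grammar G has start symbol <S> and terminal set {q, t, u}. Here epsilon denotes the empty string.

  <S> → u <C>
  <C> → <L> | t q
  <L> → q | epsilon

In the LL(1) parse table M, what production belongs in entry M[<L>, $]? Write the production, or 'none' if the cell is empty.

<L> → epsilon

FIRST(<S>) = {u}
FIRST(<L>) = {epsilon, q}
FIRST(<C>) = {epsilon, q, t}  (via <L>)
FOLLOW(<S>) includes $ since <S> is the start symbol.
FOLLOW(<C>): in <S>→u <C>, the suffix after <C> is empty, so FOLLOW(<C>) ⊇ FOLLOW(<S>) = {$}. Thus FOLLOW(<C>) = {$}.
FOLLOW(<L>): in <C>→<L>, the suffix after <L> is empty, so FOLLOW(<L>) ⊇ FOLLOW(<C>) = {$}. Thus FOLLOW(<L>) = {$}.
For <L> → q: FIRST(q) = {q}, so it goes in M[<L>, t] for t ∈ {q}.
For <L> → epsilon: FIRST(epsilon) = {epsilon}, so it goes in M[<L>, t] for t ∈ {}; since epsilon ∈ FIRST, also for every t ∈ FOLLOW(<L>) = {$}.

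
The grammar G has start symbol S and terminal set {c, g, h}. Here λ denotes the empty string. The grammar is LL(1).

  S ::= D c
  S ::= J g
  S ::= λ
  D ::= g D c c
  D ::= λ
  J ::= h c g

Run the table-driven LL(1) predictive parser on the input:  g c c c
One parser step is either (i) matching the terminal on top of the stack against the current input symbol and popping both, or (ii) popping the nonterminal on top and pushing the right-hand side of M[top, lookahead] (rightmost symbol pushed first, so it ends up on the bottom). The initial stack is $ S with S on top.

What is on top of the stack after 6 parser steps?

step 1: stack=$ S  input=g c c c $  — expand S ::= D c
step 2: stack=$ c D  input=g c c c $  — expand D ::= g D c c
step 3: stack=$ c c c D g  input=g c c c $  — match g
step 4: stack=$ c c c D  input=c c c $  — expand D ::= λ
step 5: stack=$ c c c  input=c c c $  — match c
step 6: stack=$ c c  input=c c $  — match c
Stack after step 6: $ c (top = c).

c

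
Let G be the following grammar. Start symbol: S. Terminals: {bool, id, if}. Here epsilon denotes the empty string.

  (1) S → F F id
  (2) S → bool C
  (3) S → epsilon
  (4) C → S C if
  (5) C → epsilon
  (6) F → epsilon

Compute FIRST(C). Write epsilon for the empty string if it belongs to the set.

{epsilon, bool, id, if}

FIRST(F): from F→epsilon we get {epsilon}. So FIRST(F) = {epsilon}.
FIRST(S): from S→F F id we get {id}; from S→bool C we get {bool}; from S→epsilon we get {epsilon}. So FIRST(S) = {epsilon, bool, id}.
FIRST(C): from C→S C if we get {bool, id, if}; from C→epsilon we get {epsilon}. So FIRST(C) = {epsilon, bool, id, if}.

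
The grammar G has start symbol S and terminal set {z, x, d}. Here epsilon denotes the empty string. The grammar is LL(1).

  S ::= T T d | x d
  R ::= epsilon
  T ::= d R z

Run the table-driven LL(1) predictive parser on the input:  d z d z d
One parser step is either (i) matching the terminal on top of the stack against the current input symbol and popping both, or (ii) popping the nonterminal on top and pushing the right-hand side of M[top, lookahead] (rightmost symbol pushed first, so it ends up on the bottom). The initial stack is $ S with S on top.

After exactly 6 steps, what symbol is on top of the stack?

d

     Stack        Input        Action
  1  $ S          d z d z d $  expand S ::= T T d
  2  $ d T T      d z d z d $  expand T ::= d R z
  3  $ d T z R d  d z d z d $  match d
  4  $ d T z R    z d z d $    expand R ::= epsilon
  5  $ d T z      z d z d $    match z
  6  $ d T        d z d $      expand T ::= d R z
Stack after step 6: $ d z R d (top = d).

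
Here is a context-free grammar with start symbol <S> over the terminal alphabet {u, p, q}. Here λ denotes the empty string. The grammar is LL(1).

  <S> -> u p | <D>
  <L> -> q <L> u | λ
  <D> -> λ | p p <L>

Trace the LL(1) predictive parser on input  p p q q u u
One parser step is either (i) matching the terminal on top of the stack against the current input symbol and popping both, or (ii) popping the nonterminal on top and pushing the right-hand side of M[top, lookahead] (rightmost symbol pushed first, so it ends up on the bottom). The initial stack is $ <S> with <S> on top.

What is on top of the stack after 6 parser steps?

<L>

     Stack      Input          Action
  1  $ <S>      p p q q u u $  expand <S> -> <D>
  2  $ <D>      p p q q u u $  expand <D> -> p p <L>
  3  $ <L> p p  p p q q u u $  match p
  4  $ <L> p    p q q u u $    match p
  5  $ <L>      q q u u $      expand <L> -> q <L> u
  6  $ u <L> q  q q u u $      match q
Stack after step 6: $ u <L> (top = <L>).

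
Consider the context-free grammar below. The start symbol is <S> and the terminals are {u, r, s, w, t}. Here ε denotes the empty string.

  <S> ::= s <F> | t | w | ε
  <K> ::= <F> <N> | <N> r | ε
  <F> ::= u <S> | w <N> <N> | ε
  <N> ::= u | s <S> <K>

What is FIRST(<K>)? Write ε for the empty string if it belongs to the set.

{ε, s, u, w}

FIRST(<S>) = {ε, s, t, w}
FIRST(<F>) = {ε, u, w}
FIRST(<N>) = {s, u}
FIRST(<K>) = {ε, s, u, w}  (via <F> <N>, <N> r)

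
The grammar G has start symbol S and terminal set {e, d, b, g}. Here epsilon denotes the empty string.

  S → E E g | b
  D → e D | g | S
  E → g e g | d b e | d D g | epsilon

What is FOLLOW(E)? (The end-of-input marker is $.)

FIRST(E) = {epsilon, d, g}
FIRST(S) = {b, d, g}  (via E E g)
FIRST(D) = {b, d, e, g}  (via S)
FOLLOW(S) includes $ since S is the start symbol.
FOLLOW(D): in D→e D, the suffix after D is empty (adds nothing new); in E→d D g, D is followed by g with FIRST {g}. Thus FOLLOW(D) = {g}.
FOLLOW(S): in D→S, the suffix after S is empty, so FOLLOW(S) ⊇ FOLLOW(D) = {g}. Thus FOLLOW(S) = {$, g}.
FOLLOW(E): in S→E E g (occurrence 1), E is followed by E g with FIRST {d, g}; in S→E E g (occurrence 2), E is followed by g with FIRST {g}. Thus FOLLOW(E) = {d, g}.

{d, g}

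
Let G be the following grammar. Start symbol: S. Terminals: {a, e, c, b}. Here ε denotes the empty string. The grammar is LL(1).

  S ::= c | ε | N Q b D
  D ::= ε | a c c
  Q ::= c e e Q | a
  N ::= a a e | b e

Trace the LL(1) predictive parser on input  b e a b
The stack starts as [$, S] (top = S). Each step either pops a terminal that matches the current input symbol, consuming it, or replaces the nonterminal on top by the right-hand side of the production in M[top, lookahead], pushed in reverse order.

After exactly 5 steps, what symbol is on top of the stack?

step 1: stack=$ S  input=b e a b $  — expand S ::= N Q b D
step 2: stack=$ D b Q N  input=b e a b $  — expand N ::= b e
step 3: stack=$ D b Q e b  input=b e a b $  — match b
step 4: stack=$ D b Q e  input=e a b $  — match e
step 5: stack=$ D b Q  input=a b $  — expand Q ::= a
Stack after step 5: $ D b a (top = a).

a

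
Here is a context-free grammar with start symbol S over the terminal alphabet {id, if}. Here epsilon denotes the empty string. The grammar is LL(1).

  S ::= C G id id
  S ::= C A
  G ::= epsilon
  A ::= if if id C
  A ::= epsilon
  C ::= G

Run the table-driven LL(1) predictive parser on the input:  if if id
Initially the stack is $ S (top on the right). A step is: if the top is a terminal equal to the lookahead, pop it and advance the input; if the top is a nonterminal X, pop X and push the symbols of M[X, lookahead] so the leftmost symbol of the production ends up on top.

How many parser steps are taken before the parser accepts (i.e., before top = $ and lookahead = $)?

9

     Stack         Input       Action
  1  $ S           if if id $  expand S ::= C A
  2  $ A C         if if id $  expand C ::= G
  3  $ A G         if if id $  expand G ::= epsilon
  4  $ A           if if id $  expand A ::= if if id C
  5  $ C id if if  if if id $  match if
  6  $ C id if     if id $     match if
  7  $ C id        id $        match id
  8  $ C           $           expand C ::= G
  9  $ G           $           expand G ::= epsilon
Accept reached after 9 steps.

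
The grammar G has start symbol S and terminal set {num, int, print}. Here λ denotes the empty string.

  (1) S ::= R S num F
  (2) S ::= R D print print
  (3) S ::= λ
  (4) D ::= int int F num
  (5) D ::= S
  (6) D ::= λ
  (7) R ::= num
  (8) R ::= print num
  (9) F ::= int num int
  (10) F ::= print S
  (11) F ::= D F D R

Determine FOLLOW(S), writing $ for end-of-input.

FIRST(R): from R::=num we get {num}; from R::=print num we get {print}. So FIRST(R) = {num, print}.
FIRST(S): from S::=R S num F we get {num, print}; from S::=R D print print we get {num, print}; from S::=λ we get {λ}. So FIRST(S) = {λ, num, print}.
FIRST(D): from D::=int int F num we get {int}; from D::=S we get {λ, num, print}; from D::=λ we get {λ}. So FIRST(D) = {λ, int, num, print}.
FIRST(F): from F::=int num int we get {int}; from F::=print S we get {print}; from F::=D F D R we get {int, num, print}. So FIRST(F) = {int, num, print}.
FOLLOW(S) includes $ since S is the start symbol.
FOLLOW(D): in S::=R D print print, D is followed by print print with FIRST {print}; in F::=D F D R (occurrence 1), D is followed by F D R with FIRST {int, num, print}; in F::=D F D R (occurrence 2), D is followed by R with FIRST {num, print}. Thus FOLLOW(D) = {int, num, print}.
FOLLOW(S): in S::=R S num F, S is followed by num F with FIRST {num}; in D::=S, the suffix after S is empty, so FOLLOW(S) ⊇ FOLLOW(D) = {int, num, print}; in F::=print S, the suffix after S is empty, so FOLLOW(S) ⊇ FOLLOW(F) = {$, int, num, print}. Thus FOLLOW(S) = {$, int, num, print}.
FOLLOW(F): in S::=R S num F, the suffix after F is empty, so FOLLOW(F) ⊇ FOLLOW(S) = {$, int, num, print}; in D::=int int F num, F is followed by num with FIRST {num}; in F::=D F D R, F is followed by D R with FIRST {int, num, print}. Thus FOLLOW(F) = {$, int, num, print}.
FOLLOW(R): in S::=R S num F, R is followed by S num F with FIRST {num, print}; in S::=R D print print, R is followed by D print print with FIRST {int, num, print}; in F::=D F D R, the suffix after R is empty, so FOLLOW(R) ⊇ FOLLOW(F) = {$, int, num, print}. Thus FOLLOW(R) = {$, int, num, print}.

{$, int, num, print}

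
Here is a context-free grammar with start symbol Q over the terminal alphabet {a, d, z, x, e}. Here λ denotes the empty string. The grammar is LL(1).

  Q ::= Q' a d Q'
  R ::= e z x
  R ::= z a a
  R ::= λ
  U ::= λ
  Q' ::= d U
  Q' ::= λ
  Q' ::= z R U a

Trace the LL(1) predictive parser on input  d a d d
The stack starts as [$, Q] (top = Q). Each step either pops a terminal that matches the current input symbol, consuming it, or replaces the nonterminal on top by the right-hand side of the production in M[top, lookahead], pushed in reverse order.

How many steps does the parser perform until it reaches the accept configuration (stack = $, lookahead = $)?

9

step 1: stack=$ Q  input=d a d d $  — expand Q ::= Q' a d Q'
step 2: stack=$ Q' d a Q'  input=d a d d $  — expand Q' ::= d U
step 3: stack=$ Q' d a U d  input=d a d d $  — match d
step 4: stack=$ Q' d a U  input=a d d $  — expand U ::= λ
step 5: stack=$ Q' d a  input=a d d $  — match a
step 6: stack=$ Q' d  input=d d $  — match d
step 7: stack=$ Q'  input=d $  — expand Q' ::= d U
step 8: stack=$ U d  input=d $  — match d
step 9: stack=$ U  input=$  — expand U ::= λ
Accept reached after 9 steps.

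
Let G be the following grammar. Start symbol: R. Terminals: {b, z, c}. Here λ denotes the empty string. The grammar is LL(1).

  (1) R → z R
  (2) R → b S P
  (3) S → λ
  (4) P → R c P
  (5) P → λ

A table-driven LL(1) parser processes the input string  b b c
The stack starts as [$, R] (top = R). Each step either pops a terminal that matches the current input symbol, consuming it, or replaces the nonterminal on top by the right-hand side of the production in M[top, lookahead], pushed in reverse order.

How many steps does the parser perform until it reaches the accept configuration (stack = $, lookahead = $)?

10

step 1: stack=$ R  input=b b c $  — expand R → b S P
step 2: stack=$ P S b  input=b b c $  — match b
step 3: stack=$ P S  input=b c $  — expand S → λ
step 4: stack=$ P  input=b c $  — expand P → R c P
step 5: stack=$ P c R  input=b c $  — expand R → b S P
step 6: stack=$ P c P S b  input=b c $  — match b
step 7: stack=$ P c P S  input=c $  — expand S → λ
step 8: stack=$ P c P  input=c $  — expand P → λ
step 9: stack=$ P c  input=c $  — match c
step 10: stack=$ P  input=$  — expand P → λ
Accept reached after 10 steps.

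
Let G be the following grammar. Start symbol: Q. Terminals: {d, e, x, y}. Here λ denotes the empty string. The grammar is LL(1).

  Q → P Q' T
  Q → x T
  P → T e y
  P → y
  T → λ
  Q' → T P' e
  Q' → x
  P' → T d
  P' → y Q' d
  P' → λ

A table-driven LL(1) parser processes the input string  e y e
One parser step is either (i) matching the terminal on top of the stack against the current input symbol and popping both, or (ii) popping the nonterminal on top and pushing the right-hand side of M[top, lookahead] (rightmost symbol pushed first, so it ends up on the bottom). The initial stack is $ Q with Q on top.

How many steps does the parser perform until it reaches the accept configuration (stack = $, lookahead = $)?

10

step 1: stack=$ Q  input=e y e $  — expand Q → P Q' T
step 2: stack=$ T Q' P  input=e y e $  — expand P → T e y
step 3: stack=$ T Q' y e T  input=e y e $  — expand T → λ
step 4: stack=$ T Q' y e  input=e y e $  — match e
step 5: stack=$ T Q' y  input=y e $  — match y
step 6: stack=$ T Q'  input=e $  — expand Q' → T P' e
step 7: stack=$ T e P' T  input=e $  — expand T → λ
step 8: stack=$ T e P'  input=e $  — expand P' → λ
step 9: stack=$ T e  input=e $  — match e
step 10: stack=$ T  input=$  — expand T → λ
Accept reached after 10 steps.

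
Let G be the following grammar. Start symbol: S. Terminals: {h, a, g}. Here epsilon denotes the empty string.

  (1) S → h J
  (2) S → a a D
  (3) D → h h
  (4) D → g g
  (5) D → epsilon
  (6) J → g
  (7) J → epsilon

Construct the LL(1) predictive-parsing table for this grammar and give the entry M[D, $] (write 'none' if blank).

FIRST(S) = {a, h}
FIRST(D) = {epsilon, g, h}
FIRST(J) = {epsilon, g}
FOLLOW(S) includes $ since S is the start symbol.
FOLLOW(S): S appears on no right-hand side. Thus FOLLOW(S) = {$}.
FOLLOW(D): in S→a a D, the suffix after D is empty, so FOLLOW(D) ⊇ FOLLOW(S) = {$}. Thus FOLLOW(D) = {$}.
For D → h h: FIRST(h h) = {h}, so it goes in M[D, t] for t ∈ {h}.
For D → g g: FIRST(g g) = {g}, so it goes in M[D, t] for t ∈ {g}.
For D → epsilon: FIRST(epsilon) = {epsilon}, so it goes in M[D, t] for t ∈ {}; since epsilon ∈ FIRST, also for every t ∈ FOLLOW(D) = {$}.

D → epsilon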